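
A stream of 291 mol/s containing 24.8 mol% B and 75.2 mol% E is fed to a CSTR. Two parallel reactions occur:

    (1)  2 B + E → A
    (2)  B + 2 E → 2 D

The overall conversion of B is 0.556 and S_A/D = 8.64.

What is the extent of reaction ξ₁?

ξ₁ = 19.5 mol/s

Conversion of B: B consumed = 0.556 × 72.17 = 40.13 mol/s = 2ξ₁ + 1ξ₂.
Selectivity: 1ξ₁ / (2ξ₂) = 8.64 → ξ₁ = 17.28 ξ₂.
Substitute: (2·17.28 + 1) ξ₂ = 40.13 → ξ₂ = 1.128 mol/s, ξ₁ = 19.5 mol/s.
Outlet amounts (n = n₀ + Σ ν·ξ):
  B: 72.17 − 2(19.5) − 1(1.128) = 32.04
  E: 218.8 − 1(19.5) − 2(1.128) = 197.1
  A: 0 + 1(19.5) = 19.5
  D: 0 + 2(1.128) = 2.257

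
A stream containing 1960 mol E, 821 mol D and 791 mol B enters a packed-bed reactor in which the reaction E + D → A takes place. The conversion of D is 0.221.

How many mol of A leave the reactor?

181 mol

D reacted = 0.221 × 821 = 181.4 mol; ν_D = −1, so ξ = 181.4/1 = 181.4 mol.
Outlet amounts (n = n₀ + ν ξ):
  E: 1960 − 1(181.4) = 1779
  D: 821 − 1(181.4) = 639.6
  A: 0 + 1(181.4) = 181.4
  B: 791 (inert)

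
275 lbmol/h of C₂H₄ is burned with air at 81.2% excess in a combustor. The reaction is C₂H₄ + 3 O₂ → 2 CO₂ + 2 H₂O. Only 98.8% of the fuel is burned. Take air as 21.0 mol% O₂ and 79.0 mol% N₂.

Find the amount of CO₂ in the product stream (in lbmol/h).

543 lbmol/h

Stoichiometric O₂ = 3 × 275 = 825 lbmol/h; O₂ fed = 825 × 1.812 = 1495 lbmol/h.
N₂ fed = 1495 × 79/21 = 5624 lbmol/h.
Fuel reacted = 0.988 × 275 → ξ = 271.7 lbmol/h.
Outlet (n = n₀ + ν ξ):
  C₂H₄: 275 − 1(271.7) = 3.3
  O₂: 1495 − 3(271.7) = 679.8
  N₂: 5624 (inert)
  CO₂: 0 + 2(271.7) = 543.4
  H₂O: 0 + 2(271.7) = 543.4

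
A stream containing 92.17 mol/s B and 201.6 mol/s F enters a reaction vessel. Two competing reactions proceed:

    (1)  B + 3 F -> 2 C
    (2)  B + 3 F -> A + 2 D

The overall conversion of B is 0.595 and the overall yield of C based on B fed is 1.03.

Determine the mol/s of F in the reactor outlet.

37.1 mol/s

Yield of C: 2ξ₁ / 92.17 = 1.03 → ξ₁ = 47.47 mol/s.
Conversion of B: 1ξ₁ + 1ξ₂ = 0.595 × 92.17 = 54.84 → ξ₂ = 7.374 mol/s.
Outlet amounts (n = n₀ + Σ ν·ξ):
  B: 92.17 − 1(47.47) − 1(7.374) = 37.33
  F: 201.6 − 3(47.47) − 3(7.374) = 37.08
  C: 0 + 2(47.47) = 94.94
  A: 0 + 1(7.374) = 7.374
  D: 0 + 2(7.374) = 14.75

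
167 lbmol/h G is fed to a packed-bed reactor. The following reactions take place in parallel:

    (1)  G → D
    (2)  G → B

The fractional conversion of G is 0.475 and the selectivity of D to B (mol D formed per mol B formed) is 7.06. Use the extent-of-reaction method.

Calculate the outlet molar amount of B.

9.84 lbmol/h

Conversion of G: G consumed = 0.475 × 167 = 79.33 lbmol/h = 1ξ₁ + 1ξ₂.
Selectivity: 1ξ₁ / (1ξ₂) = 7.06 → ξ₁ = 7.06 ξ₂.
Substitute: (1·7.06 + 1) ξ₂ = 79.33 → ξ₂ = 9.842 lbmol/h, ξ₁ = 69.48 lbmol/h.
Outlet amounts (n = n₀ + Σ ν·ξ):
  G: 167 − 1(69.48) − 1(9.842) = 87.67
  D: 0 + 1(69.48) = 69.48
  B: 0 + 1(9.842) = 9.842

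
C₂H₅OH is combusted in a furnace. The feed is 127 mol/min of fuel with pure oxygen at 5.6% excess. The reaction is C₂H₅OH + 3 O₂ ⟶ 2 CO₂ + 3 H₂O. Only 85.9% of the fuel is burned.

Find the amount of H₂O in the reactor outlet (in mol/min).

Stoichiometric O₂ = 3 × 127 = 381 mol/min; O₂ fed = 381 × 1.056 = 402.3 mol/min.
Fuel reacted = 0.859 × 127 → ξ = 109.1 mol/min.
Outlet (n = n₀ + ν ξ):
  C₂H₅OH: 127 − 1(109.1) = 17.91
  O₂: 402.3 − 3(109.1) = 75.06
  CO₂: 0 + 2(109.1) = 218.2
  H₂O: 0 + 3(109.1) = 327.3

327 mol/min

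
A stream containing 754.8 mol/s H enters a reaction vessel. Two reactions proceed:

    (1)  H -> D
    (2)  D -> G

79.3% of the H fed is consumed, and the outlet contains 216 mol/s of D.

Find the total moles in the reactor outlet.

755 mol/s

Conversion of H: H consumed = 1ξ₁ = 0.793 × 754.8 → ξ₁ = 598.6 mol/s.
D balance: n_D = 0 + 1ξ₁ − 1ξ₂ = 216 → ξ₂ = (1·598.6 − 216)/1 = 382.6 mol/s.
Outlet amounts (n = n₀ + Σ ν·ξ):
  H: 754.8 − 1(598.6) = 156.2
  D: 0 + 1(598.6) − 1(382.6) = 216
  G: 0 + 1(382.6) = 382.6
Total out = 156.2 + 216 + 382.6 = 754.8 mol/s.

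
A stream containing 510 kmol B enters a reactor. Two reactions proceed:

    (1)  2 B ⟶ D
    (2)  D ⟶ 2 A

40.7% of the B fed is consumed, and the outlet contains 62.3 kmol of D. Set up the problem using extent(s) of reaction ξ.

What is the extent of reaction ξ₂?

ξ₂ = 41.5 kmol

Conversion of B: B consumed = 2ξ₁ = 0.407 × 510 → ξ₁ = 103.8 kmol.
D balance: n_D = 0 + 1ξ₁ − 1ξ₂ = 62.3 → ξ₂ = (1·103.8 − 62.3)/1 = 41.48 kmol.
Outlet amounts (n = n₀ + Σ ν·ξ):
  B: 510 − 2(103.8) = 302.4
  D: 0 + 1(103.8) − 1(41.48) = 62.3
  A: 0 + 2(41.48) = 82.97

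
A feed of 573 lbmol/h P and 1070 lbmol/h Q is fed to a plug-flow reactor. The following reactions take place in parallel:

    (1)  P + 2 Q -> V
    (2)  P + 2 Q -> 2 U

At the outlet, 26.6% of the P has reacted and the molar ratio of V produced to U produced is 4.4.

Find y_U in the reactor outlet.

0.023

Conversion of P: P consumed = 0.266 × 573 = 152.4 lbmol/h = 1ξ₁ + 1ξ₂.
Selectivity: 1ξ₁ / (2ξ₂) = 4.4 → ξ₁ = 8.8 ξ₂.
Substitute: (1·8.8 + 1) ξ₂ = 152.4 → ξ₂ = 15.55 lbmol/h, ξ₁ = 136.9 lbmol/h.
Outlet amounts (n = n₀ + Σ ν·ξ):
  P: 573 − 1(136.9) − 1(15.55) = 420.6
  Q: 1070 − 2(136.9) − 2(15.55) = 765.2
  V: 0 + 1(136.9) = 136.9
  U: 0 + 2(15.55) = 31.11
Total out = 1354 lbmol/h; y_U = 31.11 / 1354 = 0.02298.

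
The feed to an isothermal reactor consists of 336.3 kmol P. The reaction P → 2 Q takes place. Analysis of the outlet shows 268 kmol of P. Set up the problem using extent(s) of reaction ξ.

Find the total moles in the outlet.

405 kmol

For P: n = n₀ − 1ξ → 268 = 336.3 − 1ξ, giving ξ = 68.3 kmol.
Outlet amounts (n = n₀ + ν ξ):
  P: 336.3 − 1(68.3) = 268
  Q: 0 + 2(68.3) = 136.6
Total out = 268 + 136.6 = 404.6 kmol.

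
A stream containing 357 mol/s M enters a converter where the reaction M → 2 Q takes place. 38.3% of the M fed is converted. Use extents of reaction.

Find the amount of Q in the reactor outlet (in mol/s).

273 mol/s

M reacted = 0.383 × 357 = 136.7 mol/s; ν_M = −1, so ξ = 136.7/1 = 136.7 mol/s.
Outlet amounts (n = n₀ + ν ξ):
  M: 357 − 1(136.7) = 220.3
  Q: 0 + 2(136.7) = 273.5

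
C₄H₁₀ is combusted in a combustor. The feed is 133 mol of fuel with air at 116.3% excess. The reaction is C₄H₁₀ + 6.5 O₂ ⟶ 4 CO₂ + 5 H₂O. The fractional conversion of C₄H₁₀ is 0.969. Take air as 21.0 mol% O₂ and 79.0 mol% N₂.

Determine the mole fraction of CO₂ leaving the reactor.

Stoichiometric O₂ = 6.5 × 133 = 864.5 mol; O₂ fed = 864.5 × 2.163 = 1870 mol.
N₂ fed = 1870 × 79/21 = 7034 mol.
Fuel reacted = 0.969 × 133 → ξ = 128.9 mol.
Outlet (n = n₀ + ν ξ):
  C₄H₁₀: 133 − 1(128.9) = 4.123
  O₂: 1870 − 6.5(128.9) = 1032
  N₂: 7034 (inert)
  CO₂: 0 + 4(128.9) = 515.5
  H₂O: 0 + 5(128.9) = 644.4
Total out = 9231 mol; y_CO₂ = 515.5 / 9231 = 0.05585.

0.0558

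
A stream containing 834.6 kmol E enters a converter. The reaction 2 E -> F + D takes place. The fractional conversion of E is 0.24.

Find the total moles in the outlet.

E reacted = 0.24 × 834.6 = 200.3 kmol; ν_E = −2, so ξ = 200.3/2 = 100.2 kmol.
Outlet amounts (n = n₀ + ν ξ):
  E: 834.6 − 2(100.2) = 634.3
  F: 0 + 1(100.2) = 100.2
  D: 0 + 1(100.2) = 100.2
Total out = 634.3 + 100.2 + 100.2 = 834.6 kmol.

835 kmol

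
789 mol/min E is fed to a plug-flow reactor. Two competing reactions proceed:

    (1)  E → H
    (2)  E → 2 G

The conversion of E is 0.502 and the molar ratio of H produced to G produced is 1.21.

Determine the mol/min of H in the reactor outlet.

280 mol/min

Conversion of E: E consumed = 0.502 × 789 = 396.1 mol/min = 1ξ₁ + 1ξ₂.
Selectivity: 1ξ₁ / (2ξ₂) = 1.21 → ξ₁ = 2.42 ξ₂.
Substitute: (1·2.42 + 1) ξ₂ = 396.1 → ξ₂ = 115.8 mol/min, ξ₁ = 280.3 mol/min.
Outlet amounts (n = n₀ + Σ ν·ξ):
  E: 789 − 1(280.3) − 1(115.8) = 392.9
  H: 0 + 1(280.3) = 280.3
  G: 0 + 2(115.8) = 231.6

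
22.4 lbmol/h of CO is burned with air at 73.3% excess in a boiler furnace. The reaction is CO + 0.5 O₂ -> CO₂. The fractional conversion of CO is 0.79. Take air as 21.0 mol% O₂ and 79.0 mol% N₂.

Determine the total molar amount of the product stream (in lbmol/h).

106 lbmol/h

Stoichiometric O₂ = 0.5 × 22.4 = 11.2 lbmol/h; O₂ fed = 11.2 × 1.733 = 19.41 lbmol/h.
N₂ fed = 19.41 × 79/21 = 73.02 lbmol/h.
Fuel reacted = 0.79 × 22.4 → ξ = 17.7 lbmol/h.
Outlet (n = n₀ + ν ξ):
  CO: 22.4 − 1(17.7) = 4.704
  O₂: 19.41 − 0.5(17.7) = 10.56
  N₂: 73.02 (inert)
  CO₂: 0 + 1(17.7) = 17.7
Total out = 4.704 + 10.56 + 73.02 + 17.7 = 106 lbmol/h.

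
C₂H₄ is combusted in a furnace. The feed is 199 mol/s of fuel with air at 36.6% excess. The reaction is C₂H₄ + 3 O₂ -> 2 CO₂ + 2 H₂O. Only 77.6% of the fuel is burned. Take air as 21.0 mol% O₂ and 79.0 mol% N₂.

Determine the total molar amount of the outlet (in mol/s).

Stoichiometric O₂ = 3 × 199 = 597 mol/s; O₂ fed = 597 × 1.366 = 815.5 mol/s.
N₂ fed = 815.5 × 79/21 = 3068 mol/s.
Fuel reacted = 0.776 × 199 → ξ = 154.4 mol/s.
Outlet (n = n₀ + ν ξ):
  C₂H₄: 199 − 1(154.4) = 44.58
  O₂: 815.5 − 3(154.4) = 352.2
  N₂: 3068 (inert)
  CO₂: 0 + 2(154.4) = 308.8
  H₂O: 0 + 2(154.4) = 308.8
Total out = 44.58 + 352.2 + 3068 + 308.8 + 308.8 = 4082 mol/s.

4080 mol/s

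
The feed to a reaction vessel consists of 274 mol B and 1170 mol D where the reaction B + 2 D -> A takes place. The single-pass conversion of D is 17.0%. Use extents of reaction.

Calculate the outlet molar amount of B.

175 mol

D reacted = 0.17 × 1170 = 198.9 mol; ν_D = −2, so ξ = 198.9/2 = 99.45 mol.
Outlet amounts (n = n₀ + ν ξ):
  B: 274 − 1(99.45) = 174.6
  D: 1170 − 2(99.45) = 971.1
  A: 0 + 1(99.45) = 99.45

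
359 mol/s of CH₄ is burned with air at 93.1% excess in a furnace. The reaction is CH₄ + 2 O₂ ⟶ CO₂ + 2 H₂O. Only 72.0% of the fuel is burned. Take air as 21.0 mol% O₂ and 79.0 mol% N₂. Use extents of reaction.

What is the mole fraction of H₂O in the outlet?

Stoichiometric O₂ = 2 × 359 = 718 mol/s; O₂ fed = 718 × 1.931 = 1386 mol/s.
N₂ fed = 1386 × 79/21 = 5216 mol/s.
Fuel reacted = 0.72 × 359 → ξ = 258.5 mol/s.
Outlet (n = n₀ + ν ξ):
  CH₄: 359 − 1(258.5) = 100.5
  O₂: 1386 − 2(258.5) = 869.5
  N₂: 5216 (inert)
  CO₂: 0 + 1(258.5) = 258.5
  H₂O: 0 + 2(258.5) = 517
Total out = 6961 mol/s; y_H₂O = 517 / 6961 = 0.07426.

0.0743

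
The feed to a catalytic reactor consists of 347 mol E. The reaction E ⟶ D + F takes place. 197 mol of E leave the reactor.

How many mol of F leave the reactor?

For E: n = n₀ − 1ξ → 197 = 347 − 1ξ, giving ξ = 150 mol.
Outlet amounts (n = n₀ + ν ξ):
  E: 347 − 1(150) = 197
  D: 0 + 1(150) = 150
  F: 0 + 1(150) = 150

150 mol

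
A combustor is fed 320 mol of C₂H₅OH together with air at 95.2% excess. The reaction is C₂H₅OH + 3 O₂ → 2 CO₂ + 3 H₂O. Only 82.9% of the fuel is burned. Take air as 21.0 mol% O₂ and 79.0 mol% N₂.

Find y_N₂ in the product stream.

Stoichiometric O₂ = 3 × 320 = 960 mol; O₂ fed = 960 × 1.952 = 1874 mol.
N₂ fed = 1874 × 79/21 = 7050 mol.
Fuel reacted = 0.829 × 320 → ξ = 265.3 mol.
Outlet (n = n₀ + ν ξ):
  C₂H₅OH: 320 − 1(265.3) = 54.72
  O₂: 1874 − 3(265.3) = 1078
  N₂: 7050 (inert)
  CO₂: 0 + 2(265.3) = 530.6
  H₂O: 0 + 3(265.3) = 795.8
Total out = 9509 mol; y_N₂ = 7050 / 9509 = 0.7414.

0.741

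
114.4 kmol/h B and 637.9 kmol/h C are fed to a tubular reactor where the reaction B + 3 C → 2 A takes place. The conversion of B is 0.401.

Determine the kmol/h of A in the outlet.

B reacted = 0.401 × 114.4 = 45.87 kmol/h; ν_B = −1, so ξ = 45.87/1 = 45.87 kmol/h.
Outlet amounts (n = n₀ + ν ξ):
  B: 114.4 − 1(45.87) = 68.53
  C: 637.9 − 3(45.87) = 500.3
  A: 0 + 2(45.87) = 91.75

91.7 kmol/h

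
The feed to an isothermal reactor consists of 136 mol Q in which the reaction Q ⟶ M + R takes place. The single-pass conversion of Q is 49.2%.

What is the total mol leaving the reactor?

203 mol

Q reacted = 0.492 × 136 = 66.91 mol; ν_Q = −1, so ξ = 66.91/1 = 66.91 mol.
Outlet amounts (n = n₀ + ν ξ):
  Q: 136 − 1(66.91) = 69.09
  M: 0 + 1(66.91) = 66.91
  R: 0 + 1(66.91) = 66.91
Total out = 69.09 + 66.91 + 66.91 = 202.9 mol.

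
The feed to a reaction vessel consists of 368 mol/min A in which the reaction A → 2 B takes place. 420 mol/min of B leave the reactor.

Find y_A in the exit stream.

0.273

For B: n = n₀ + 2ξ → 420 = 0 + 2ξ, giving ξ = 210 mol/min.
Outlet amounts (n = n₀ + ν ξ):
  A: 368 − 1(210) = 158
  B: 0 + 2(210) = 420
Total out = 578 mol/min; y_A = 158 / 578 = 0.2734.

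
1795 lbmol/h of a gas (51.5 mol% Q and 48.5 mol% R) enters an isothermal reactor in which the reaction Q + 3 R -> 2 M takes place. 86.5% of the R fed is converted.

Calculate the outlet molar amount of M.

502 lbmol/h

R reacted = 0.865 × 870.6 = 753 lbmol/h; ν_R = −3, so ξ = 753/3 = 251 lbmol/h.
Outlet amounts (n = n₀ + ν ξ):
  Q: 924.4 − 1(251) = 673.4
  R: 870.6 − 3(251) = 117.5
  M: 0 + 2(251) = 502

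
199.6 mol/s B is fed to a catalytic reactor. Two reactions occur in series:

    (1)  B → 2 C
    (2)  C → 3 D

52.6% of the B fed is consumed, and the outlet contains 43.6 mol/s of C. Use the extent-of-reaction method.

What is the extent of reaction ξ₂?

Conversion of B: B consumed = 1ξ₁ = 0.526 × 199.6 → ξ₁ = 105 mol/s.
C balance: n_C = 0 + 2ξ₁ − 1ξ₂ = 43.6 → ξ₂ = (2·105 − 43.6)/1 = 166.4 mol/s.
Outlet amounts (n = n₀ + Σ ν·ξ):
  B: 199.6 − 1(105) = 94.61
  C: 0 + 2(105) − 1(166.4) = 43.6
  D: 0 + 3(166.4) = 499.1

ξ₂ = 166 mol/s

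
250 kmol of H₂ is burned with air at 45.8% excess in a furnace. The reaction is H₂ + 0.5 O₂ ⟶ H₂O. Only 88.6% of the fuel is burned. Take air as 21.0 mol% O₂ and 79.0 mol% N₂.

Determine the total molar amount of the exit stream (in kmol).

Stoichiometric O₂ = 0.5 × 250 = 125 kmol; O₂ fed = 125 × 1.458 = 182.2 kmol.
N₂ fed = 182.2 × 79/21 = 685.6 kmol.
Fuel reacted = 0.886 × 250 → ξ = 221.5 kmol.
Outlet (n = n₀ + ν ξ):
  H₂: 250 − 1(221.5) = 28.5
  O₂: 182.2 − 0.5(221.5) = 71.5
  N₂: 685.6 (inert)
  H₂O: 0 + 1(221.5) = 221.5
Total out = 28.5 + 71.5 + 685.6 + 221.5 = 1007 kmol.

1010 kmol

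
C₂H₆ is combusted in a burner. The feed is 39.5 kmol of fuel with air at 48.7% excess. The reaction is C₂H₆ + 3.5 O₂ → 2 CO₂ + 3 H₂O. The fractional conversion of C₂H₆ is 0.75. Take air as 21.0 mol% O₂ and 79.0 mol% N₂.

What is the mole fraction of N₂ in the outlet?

Stoichiometric O₂ = 3.5 × 39.5 = 138.2 kmol; O₂ fed = 138.2 × 1.487 = 205.6 kmol.
N₂ fed = 205.6 × 79/21 = 773.4 kmol.
Fuel reacted = 0.75 × 39.5 → ξ = 29.62 kmol.
Outlet (n = n₀ + ν ξ):
  C₂H₆: 39.5 − 1(29.62) = 9.875
  O₂: 205.6 − 3.5(29.62) = 101.9
  N₂: 773.4 (inert)
  CO₂: 0 + 2(29.62) = 59.25
  H₂O: 0 + 3(29.62) = 88.88
Total out = 1033 kmol; y_N₂ = 773.4 / 1033 = 0.7485.

0.748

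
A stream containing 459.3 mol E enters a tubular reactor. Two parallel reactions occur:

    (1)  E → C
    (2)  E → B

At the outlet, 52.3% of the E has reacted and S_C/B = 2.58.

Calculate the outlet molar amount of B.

Conversion of E: E consumed = 0.523 × 459.3 = 240.2 mol = 1ξ₁ + 1ξ₂.
Selectivity: 1ξ₁ / (1ξ₂) = 2.58 → ξ₁ = 2.58 ξ₂.
Substitute: (1·2.58 + 1) ξ₂ = 240.2 → ξ₂ = 67.1 mol, ξ₁ = 173.1 mol.
Outlet amounts (n = n₀ + Σ ν·ξ):
  E: 459.3 − 1(173.1) − 1(67.1) = 219.1
  C: 0 + 1(173.1) = 173.1
  B: 0 + 1(67.1) = 67.1

67.1 mol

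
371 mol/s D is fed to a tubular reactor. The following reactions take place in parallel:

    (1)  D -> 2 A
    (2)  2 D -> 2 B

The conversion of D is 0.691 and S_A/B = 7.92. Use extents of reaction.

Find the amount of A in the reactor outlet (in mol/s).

Conversion of D: D consumed = 0.691 × 371 = 256.4 mol/s = 1ξ₁ + 2ξ₂.
Selectivity: 2ξ₁ / (2ξ₂) = 7.92 → ξ₁ = 7.92 ξ₂.
Substitute: (1·7.92 + 2) ξ₂ = 256.4 → ξ₂ = 25.84 mol/s, ξ₁ = 204.7 mol/s.
Outlet amounts (n = n₀ + Σ ν·ξ):
  D: 371 − 1(204.7) − 2(25.84) = 114.6
  A: 0 + 2(204.7) = 409.4
  B: 0 + 2(25.84) = 51.69

409 mol/s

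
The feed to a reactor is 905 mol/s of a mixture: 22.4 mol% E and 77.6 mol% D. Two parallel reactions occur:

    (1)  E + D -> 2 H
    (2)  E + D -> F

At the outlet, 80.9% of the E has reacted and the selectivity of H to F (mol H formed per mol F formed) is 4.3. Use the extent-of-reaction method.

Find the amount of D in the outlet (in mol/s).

538 mol/s

Conversion of E: E consumed = 0.809 × 202.7 = 164 mol/s = 1ξ₁ + 1ξ₂.
Selectivity: 2ξ₁ / (1ξ₂) = 4.3 → ξ₁ = 2.15 ξ₂.
Substitute: (1·2.15 + 1) ξ₂ = 164 → ξ₂ = 52.06 mol/s, ξ₁ = 111.9 mol/s.
Outlet amounts (n = n₀ + Σ ν·ξ):
  E: 202.7 − 1(111.9) − 1(52.06) = 38.72
  D: 702.3 − 1(111.9) − 1(52.06) = 538.3
  H: 0 + 2(111.9) = 223.9
  F: 0 + 1(52.06) = 52.06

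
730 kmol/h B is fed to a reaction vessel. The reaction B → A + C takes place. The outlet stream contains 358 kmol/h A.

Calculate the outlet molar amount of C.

For A: n = n₀ + 1ξ → 358 = 0 + 1ξ, giving ξ = 358 kmol/h.
Outlet amounts (n = n₀ + ν ξ):
  B: 730 − 1(358) = 372
  A: 0 + 1(358) = 358
  C: 0 + 1(358) = 358

358 kmol/h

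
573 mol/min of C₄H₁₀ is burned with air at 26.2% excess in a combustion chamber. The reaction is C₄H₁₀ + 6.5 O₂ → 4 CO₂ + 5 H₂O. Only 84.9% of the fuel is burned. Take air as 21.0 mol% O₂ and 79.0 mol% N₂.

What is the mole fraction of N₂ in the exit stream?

0.747

Stoichiometric O₂ = 6.5 × 573 = 3724 mol/min; O₂ fed = 3724 × 1.262 = 4700 mol/min.
N₂ fed = 4700 × 79/21 = 17680 mol/min.
Fuel reacted = 0.849 × 573 → ξ = 486.5 mol/min.
Outlet (n = n₀ + ν ξ):
  C₄H₁₀: 573 − 1(486.5) = 86.52
  O₂: 4700 − 6.5(486.5) = 1538
  N₂: 17680 (inert)
  CO₂: 0 + 4(486.5) = 1946
  H₂O: 0 + 5(486.5) = 2432
Total out = 23690 mol/min; y_N₂ = 17680 / 23690 = 0.7465.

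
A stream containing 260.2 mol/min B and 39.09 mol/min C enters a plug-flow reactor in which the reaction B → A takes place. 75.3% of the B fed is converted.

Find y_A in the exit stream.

0.655

B reacted = 0.753 × 260.2 = 195.9 mol/min; ν_B = −1, so ξ = 195.9/1 = 195.9 mol/min.
Outlet amounts (n = n₀ + ν ξ):
  B: 260.2 − 1(195.9) = 64.27
  A: 0 + 1(195.9) = 195.9
  C: 39.09 (inert)
Total out = 299.3 mol/min; y_A = 195.9 / 299.3 = 0.6547.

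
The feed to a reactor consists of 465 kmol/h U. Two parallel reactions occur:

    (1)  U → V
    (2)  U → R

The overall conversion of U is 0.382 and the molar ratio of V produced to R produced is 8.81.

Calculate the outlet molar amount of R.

18.1 kmol/h

Conversion of U: U consumed = 0.382 × 465 = 177.6 kmol/h = 1ξ₁ + 1ξ₂.
Selectivity: 1ξ₁ / (1ξ₂) = 8.81 → ξ₁ = 8.81 ξ₂.
Substitute: (1·8.81 + 1) ξ₂ = 177.6 → ξ₂ = 18.11 kmol/h, ξ₁ = 159.5 kmol/h.
Outlet amounts (n = n₀ + Σ ν·ξ):
  U: 465 − 1(159.5) − 1(18.11) = 287.4
  V: 0 + 1(159.5) = 159.5
  R: 0 + 1(18.11) = 18.11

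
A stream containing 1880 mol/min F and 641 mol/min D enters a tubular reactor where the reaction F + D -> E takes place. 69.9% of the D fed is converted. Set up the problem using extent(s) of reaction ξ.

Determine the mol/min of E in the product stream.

448 mol/min

D reacted = 0.699 × 641 = 448.1 mol/min; ν_D = −1, so ξ = 448.1/1 = 448.1 mol/min.
Outlet amounts (n = n₀ + ν ξ):
  F: 1880 − 1(448.1) = 1432
  D: 641 − 1(448.1) = 192.9
  E: 0 + 1(448.1) = 448.1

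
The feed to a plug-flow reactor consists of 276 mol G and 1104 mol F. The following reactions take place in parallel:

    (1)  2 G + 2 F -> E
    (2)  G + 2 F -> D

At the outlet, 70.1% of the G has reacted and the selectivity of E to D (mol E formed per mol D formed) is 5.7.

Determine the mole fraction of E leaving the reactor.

Conversion of G: G consumed = 0.701 × 276 = 193.5 mol = 2ξ₁ + 1ξ₂.
Selectivity: 1ξ₁ / (1ξ₂) = 5.7 → ξ₁ = 5.7 ξ₂.
Substitute: (2·5.7 + 1) ξ₂ = 193.5 → ξ₂ = 15.6 mol, ξ₁ = 88.94 mol.
Outlet amounts (n = n₀ + Σ ν·ξ):
  G: 276 − 2(88.94) − 1(15.6) = 82.52
  F: 1104 − 2(88.94) − 2(15.6) = 894.9
  E: 0 + 1(88.94) = 88.94
  D: 0 + 1(15.6) = 15.6
Total out = 1082 mol; y_E = 88.94 / 1082 = 0.0822.

0.0822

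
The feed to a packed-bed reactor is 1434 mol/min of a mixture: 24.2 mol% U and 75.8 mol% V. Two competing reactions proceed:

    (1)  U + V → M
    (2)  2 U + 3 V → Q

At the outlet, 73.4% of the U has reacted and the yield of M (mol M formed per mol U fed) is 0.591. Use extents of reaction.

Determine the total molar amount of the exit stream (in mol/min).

Yield of M: 1ξ₁ / 347 = 0.591 → ξ₁ = 205.1 mol/min.
Conversion of U: 1ξ₁ + 2ξ₂ = 0.734 × 347 = 254.7 → ξ₂ = 24.81 mol/min.
Outlet amounts (n = n₀ + Σ ν·ξ):
  U: 347 − 1(205.1) − 2(24.81) = 92.31
  V: 1087 − 1(205.1) − 3(24.81) = 807.4
  M: 0 + 1(205.1) = 205.1
  Q: 0 + 1(24.81) = 24.81
Total out = 92.31 + 807.4 + 205.1 + 24.81 = 1130 mol/min.

1130 mol/min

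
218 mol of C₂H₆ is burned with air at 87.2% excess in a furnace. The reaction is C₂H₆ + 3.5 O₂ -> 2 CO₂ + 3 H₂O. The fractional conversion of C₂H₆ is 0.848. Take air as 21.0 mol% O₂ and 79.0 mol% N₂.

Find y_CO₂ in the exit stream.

0.052

Stoichiometric O₂ = 3.5 × 218 = 763 mol; O₂ fed = 763 × 1.872 = 1428 mol.
N₂ fed = 1428 × 79/21 = 5373 mol.
Fuel reacted = 0.848 × 218 → ξ = 184.9 mol.
Outlet (n = n₀ + ν ξ):
  C₂H₆: 218 − 1(184.9) = 33.14
  O₂: 1428 − 3.5(184.9) = 781.3
  N₂: 5373 (inert)
  CO₂: 0 + 2(184.9) = 369.7
  H₂O: 0 + 3(184.9) = 554.6
Total out = 7112 mol; y_CO₂ = 369.7 / 7112 = 0.05199.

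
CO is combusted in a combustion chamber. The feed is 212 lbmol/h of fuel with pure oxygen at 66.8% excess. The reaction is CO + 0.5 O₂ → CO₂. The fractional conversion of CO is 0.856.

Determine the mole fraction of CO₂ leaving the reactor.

Stoichiometric O₂ = 0.5 × 212 = 106 lbmol/h; O₂ fed = 106 × 1.668 = 176.8 lbmol/h.
Fuel reacted = 0.856 × 212 → ξ = 181.5 lbmol/h.
Outlet (n = n₀ + ν ξ):
  CO: 212 − 1(181.5) = 30.53
  O₂: 176.8 − 0.5(181.5) = 86.07
  CO₂: 0 + 1(181.5) = 181.5
Total out = 298.1 lbmol/h; y_CO₂ = 181.5 / 298.1 = 0.6088.

0.609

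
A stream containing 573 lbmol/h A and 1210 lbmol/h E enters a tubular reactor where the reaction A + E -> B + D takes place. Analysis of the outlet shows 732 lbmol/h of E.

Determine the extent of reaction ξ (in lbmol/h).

ξ = 478 lbmol/h

For E: n = n₀ − 1ξ → 732 = 1210 − 1ξ, giving ξ = 478 lbmol/h.
Outlet amounts (n = n₀ + ν ξ):
  A: 573 − 1(478) = 95
  E: 1210 − 1(478) = 732
  B: 0 + 1(478) = 478
  D: 0 + 1(478) = 478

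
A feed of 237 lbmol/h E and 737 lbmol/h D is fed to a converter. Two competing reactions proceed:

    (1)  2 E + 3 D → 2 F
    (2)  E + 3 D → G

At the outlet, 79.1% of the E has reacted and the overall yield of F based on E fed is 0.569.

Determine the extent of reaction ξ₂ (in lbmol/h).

ξ₂ = 52.6 lbmol/h

Yield of F: 2ξ₁ / 237 = 0.569 → ξ₁ = 67.43 lbmol/h.
Conversion of E: 2ξ₁ + 1ξ₂ = 0.791 × 237 = 187.5 → ξ₂ = 52.61 lbmol/h.
Outlet amounts (n = n₀ + Σ ν·ξ):
  E: 237 − 2(67.43) − 1(52.61) = 49.53
  D: 737 − 3(67.43) − 3(52.61) = 376.9
  F: 0 + 2(67.43) = 134.9
  G: 0 + 1(52.61) = 52.61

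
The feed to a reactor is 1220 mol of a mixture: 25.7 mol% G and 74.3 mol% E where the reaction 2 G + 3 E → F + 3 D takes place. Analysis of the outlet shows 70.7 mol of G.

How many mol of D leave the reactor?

For G: n = n₀ − 2ξ → 70.7 = 313.5 − 2ξ, giving ξ = 121.4 mol.
Outlet amounts (n = n₀ + ν ξ):
  G: 313.5 − 2(121.4) = 70.7
  E: 906.5 − 3(121.4) = 542.2
  F: 0 + 1(121.4) = 121.4
  D: 0 + 3(121.4) = 364.3

364 mol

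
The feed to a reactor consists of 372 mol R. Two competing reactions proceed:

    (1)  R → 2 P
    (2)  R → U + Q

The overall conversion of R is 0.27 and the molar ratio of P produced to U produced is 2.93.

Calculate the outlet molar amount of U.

Conversion of R: R consumed = 0.27 × 372 = 100.4 mol = 1ξ₁ + 1ξ₂.
Selectivity: 2ξ₁ / (1ξ₂) = 2.93 → ξ₁ = 1.465 ξ₂.
Substitute: (1·1.465 + 1) ξ₂ = 100.4 → ξ₂ = 40.75 mol, ξ₁ = 59.69 mol.
Outlet amounts (n = n₀ + Σ ν·ξ):
  R: 372 − 1(59.69) − 1(40.75) = 271.6
  P: 0 + 2(59.69) = 119.4
  U: 0 + 1(40.75) = 40.75
  Q: 0 + 1(40.75) = 40.75

40.7 mol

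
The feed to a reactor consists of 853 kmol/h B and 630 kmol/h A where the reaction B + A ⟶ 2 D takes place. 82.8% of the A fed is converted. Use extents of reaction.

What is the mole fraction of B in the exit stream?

A reacted = 0.828 × 630 = 521.6 kmol/h; ν_A = −1, so ξ = 521.6/1 = 521.6 kmol/h.
Outlet amounts (n = n₀ + ν ξ):
  B: 853 − 1(521.6) = 331.4
  A: 630 − 1(521.6) = 108.4
  D: 0 + 2(521.6) = 1043
Total out = 1483 kmol/h; y_B = 331.4 / 1483 = 0.2234.

0.223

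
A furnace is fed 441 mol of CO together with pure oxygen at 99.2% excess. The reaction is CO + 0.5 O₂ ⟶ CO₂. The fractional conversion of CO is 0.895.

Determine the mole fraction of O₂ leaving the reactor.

0.354

Stoichiometric O₂ = 0.5 × 441 = 220.5 mol; O₂ fed = 220.5 × 1.992 = 439.2 mol.
Fuel reacted = 0.895 × 441 → ξ = 394.7 mol.
Outlet (n = n₀ + ν ξ):
  CO: 441 − 1(394.7) = 46.31
  O₂: 439.2 − 0.5(394.7) = 241.9
  CO₂: 0 + 1(394.7) = 394.7
Total out = 682.9 mol; y_O₂ = 241.9 / 682.9 = 0.3542.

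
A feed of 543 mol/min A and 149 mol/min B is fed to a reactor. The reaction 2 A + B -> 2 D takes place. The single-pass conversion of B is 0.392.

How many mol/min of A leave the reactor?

B reacted = 0.392 × 149 = 58.41 mol/min; ν_B = −1, so ξ = 58.41/1 = 58.41 mol/min.
Outlet amounts (n = n₀ + ν ξ):
  A: 543 − 2(58.41) = 426.2
  B: 149 − 1(58.41) = 90.59
  D: 0 + 2(58.41) = 116.8

426 mol/min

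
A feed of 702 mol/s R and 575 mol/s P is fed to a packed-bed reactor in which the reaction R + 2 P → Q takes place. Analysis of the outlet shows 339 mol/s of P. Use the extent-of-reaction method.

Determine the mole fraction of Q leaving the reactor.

0.113

For P: n = n₀ − 2ξ → 339 = 575 − 2ξ, giving ξ = 118 mol/s.
Outlet amounts (n = n₀ + ν ξ):
  R: 702 − 1(118) = 584
  P: 575 − 2(118) = 339
  Q: 0 + 1(118) = 118
Total out = 1041 mol/s; y_Q = 118 / 1041 = 0.1134.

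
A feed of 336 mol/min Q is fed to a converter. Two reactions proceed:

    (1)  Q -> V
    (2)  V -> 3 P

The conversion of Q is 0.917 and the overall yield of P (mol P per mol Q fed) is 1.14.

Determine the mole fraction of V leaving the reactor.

0.305

Conversion of Q: Q consumed = 1ξ₁ = 0.917 × 336 → ξ₁ = 308.1 mol/min.
Yield of P: 3ξ₂ / 336 = 1.14 → ξ₂ = 127.7 mol/min.
Outlet amounts (n = n₀ + Σ ν·ξ):
  Q: 336 − 1(308.1) = 27.89
  V: 0 + 1(308.1) − 1(127.7) = 180.4
  P: 0 + 3(127.7) = 383
Total out = 591.4 mol/min; y_V = 180.4 / 591.4 = 0.3051.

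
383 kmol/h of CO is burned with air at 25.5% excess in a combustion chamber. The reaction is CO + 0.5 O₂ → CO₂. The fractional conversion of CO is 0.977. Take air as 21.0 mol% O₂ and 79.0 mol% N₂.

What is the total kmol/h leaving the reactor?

Stoichiometric O₂ = 0.5 × 383 = 191.5 kmol/h; O₂ fed = 191.5 × 1.255 = 240.3 kmol/h.
N₂ fed = 240.3 × 79/21 = 904.1 kmol/h.
Fuel reacted = 0.977 × 383 → ξ = 374.2 kmol/h.
Outlet (n = n₀ + ν ξ):
  CO: 383 − 1(374.2) = 8.809
  O₂: 240.3 − 0.5(374.2) = 53.24
  N₂: 904.1 (inert)
  CO₂: 0 + 1(374.2) = 374.2
Total out = 8.809 + 53.24 + 904.1 + 374.2 = 1340 kmol/h.

1340 kmol/h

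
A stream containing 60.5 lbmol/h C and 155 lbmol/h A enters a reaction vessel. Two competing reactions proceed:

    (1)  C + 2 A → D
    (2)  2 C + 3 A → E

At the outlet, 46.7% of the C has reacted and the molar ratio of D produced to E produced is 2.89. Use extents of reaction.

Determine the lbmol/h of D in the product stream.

Conversion of C: C consumed = 0.467 × 60.5 = 28.25 lbmol/h = 1ξ₁ + 2ξ₂.
Selectivity: 1ξ₁ / (1ξ₂) = 2.89 → ξ₁ = 2.89 ξ₂.
Substitute: (1·2.89 + 2) ξ₂ = 28.25 → ξ₂ = 5.778 lbmol/h, ξ₁ = 16.7 lbmol/h.
Outlet amounts (n = n₀ + Σ ν·ξ):
  C: 60.5 − 1(16.7) − 2(5.778) = 32.25
  A: 155 − 2(16.7) − 3(5.778) = 104.3
  D: 0 + 1(16.7) = 16.7
  E: 0 + 1(5.778) = 5.778

16.7 lbmol/h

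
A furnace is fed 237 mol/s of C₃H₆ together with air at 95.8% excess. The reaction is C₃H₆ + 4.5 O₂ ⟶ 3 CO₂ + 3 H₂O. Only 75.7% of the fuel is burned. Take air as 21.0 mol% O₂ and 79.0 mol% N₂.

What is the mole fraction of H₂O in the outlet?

Stoichiometric O₂ = 4.5 × 237 = 1066 mol/s; O₂ fed = 1066 × 1.958 = 2088 mol/s.
N₂ fed = 2088 × 79/21 = 7856 mol/s.
Fuel reacted = 0.757 × 237 → ξ = 179.4 mol/s.
Outlet (n = n₀ + ν ξ):
  C₃H₆: 237 − 1(179.4) = 57.59
  O₂: 2088 − 4.5(179.4) = 1281
  N₂: 7856 (inert)
  CO₂: 0 + 3(179.4) = 538.2
  H₂O: 0 + 3(179.4) = 538.2
Total out = 10270 mol/s; y_H₂O = 538.2 / 10270 = 0.0524.

0.0524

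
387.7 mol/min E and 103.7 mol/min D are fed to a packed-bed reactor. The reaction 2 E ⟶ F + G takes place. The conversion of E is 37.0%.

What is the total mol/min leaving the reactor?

491 mol/min

E reacted = 0.37 × 387.7 = 143.4 mol/min; ν_E = −2, so ξ = 143.4/2 = 71.72 mol/min.
Outlet amounts (n = n₀ + ν ξ):
  E: 387.7 − 2(71.72) = 244.3
  F: 0 + 1(71.72) = 71.72
  G: 0 + 1(71.72) = 71.72
  D: 103.7 (inert)
Total out = 244.3 + 71.72 + 71.72 + 103.7 = 491.4 mol/min.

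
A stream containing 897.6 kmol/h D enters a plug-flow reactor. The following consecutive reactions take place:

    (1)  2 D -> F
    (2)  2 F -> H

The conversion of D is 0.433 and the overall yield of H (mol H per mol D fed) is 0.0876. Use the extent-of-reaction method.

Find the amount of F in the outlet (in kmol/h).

37.1 kmol/h

Conversion of D: D consumed = 2ξ₁ = 0.433 × 897.6 → ξ₁ = 194.3 kmol/h.
Yield of H: 1ξ₂ / 897.6 = 0.0876 → ξ₂ = 78.63 kmol/h.
Outlet amounts (n = n₀ + Σ ν·ξ):
  D: 897.6 − 2(194.3) = 508.9
  F: 0 + 1(194.3) − 2(78.63) = 37.07
  H: 0 + 1(78.63) = 78.63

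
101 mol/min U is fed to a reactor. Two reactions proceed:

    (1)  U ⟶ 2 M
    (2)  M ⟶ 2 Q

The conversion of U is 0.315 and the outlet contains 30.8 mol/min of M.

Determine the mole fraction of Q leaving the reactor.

0.396

Conversion of U: U consumed = 1ξ₁ = 0.315 × 101 → ξ₁ = 31.82 mol/min.
M balance: n_M = 0 + 2ξ₁ − 1ξ₂ = 30.8 → ξ₂ = (2·31.82 − 30.8)/1 = 32.83 mol/min.
Outlet amounts (n = n₀ + Σ ν·ξ):
  U: 101 − 1(31.82) = 69.19
  M: 0 + 2(31.82) − 1(32.83) = 30.8
  Q: 0 + 2(32.83) = 65.66
Total out = 165.6 mol/min; y_Q = 65.66 / 165.6 = 0.3964.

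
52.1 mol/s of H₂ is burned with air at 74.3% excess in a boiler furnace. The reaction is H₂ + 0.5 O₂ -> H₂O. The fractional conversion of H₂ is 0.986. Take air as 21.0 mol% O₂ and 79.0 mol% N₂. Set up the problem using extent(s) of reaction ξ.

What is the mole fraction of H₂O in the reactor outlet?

0.212

Stoichiometric O₂ = 0.5 × 52.1 = 26.05 mol/s; O₂ fed = 26.05 × 1.743 = 45.41 mol/s.
N₂ fed = 45.41 × 79/21 = 170.8 mol/s.
Fuel reacted = 0.986 × 52.1 → ξ = 51.37 mol/s.
Outlet (n = n₀ + ν ξ):
  H₂: 52.1 − 1(51.37) = 0.7294
  O₂: 45.41 − 0.5(51.37) = 19.72
  N₂: 170.8 (inert)
  H₂O: 0 + 1(51.37) = 51.37
Total out = 242.6 mol/s; y_H₂O = 51.37 / 242.6 = 0.2117.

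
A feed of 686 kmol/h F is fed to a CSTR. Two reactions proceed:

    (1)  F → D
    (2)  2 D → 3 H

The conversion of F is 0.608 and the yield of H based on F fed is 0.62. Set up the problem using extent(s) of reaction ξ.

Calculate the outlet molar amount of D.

134 kmol/h

Conversion of F: F consumed = 1ξ₁ = 0.608 × 686 → ξ₁ = 417.1 kmol/h.
Yield of H: 3ξ₂ / 686 = 0.62 → ξ₂ = 141.8 kmol/h.
Outlet amounts (n = n₀ + Σ ν·ξ):
  F: 686 − 1(417.1) = 268.9
  D: 0 + 1(417.1) − 2(141.8) = 133.5
  H: 0 + 3(141.8) = 425.3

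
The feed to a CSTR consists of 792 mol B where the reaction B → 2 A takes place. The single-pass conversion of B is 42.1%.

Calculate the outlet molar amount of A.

667 mol

B reacted = 0.421 × 792 = 333.4 mol; ν_B = −1, so ξ = 333.4/1 = 333.4 mol.
Outlet amounts (n = n₀ + ν ξ):
  B: 792 − 1(333.4) = 458.6
  A: 0 + 2(333.4) = 666.9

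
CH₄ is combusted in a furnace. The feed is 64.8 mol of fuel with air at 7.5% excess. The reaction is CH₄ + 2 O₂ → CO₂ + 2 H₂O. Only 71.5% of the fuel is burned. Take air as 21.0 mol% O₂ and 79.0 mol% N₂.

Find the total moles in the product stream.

Stoichiometric O₂ = 2 × 64.8 = 129.6 mol; O₂ fed = 129.6 × 1.075 = 139.3 mol.
N₂ fed = 139.3 × 79/21 = 524.1 mol.
Fuel reacted = 0.715 × 64.8 → ξ = 46.33 mol.
Outlet (n = n₀ + ν ξ):
  CH₄: 64.8 − 1(46.33) = 18.47
  O₂: 139.3 − 2(46.33) = 46.66
  N₂: 524.1 (inert)
  CO₂: 0 + 1(46.33) = 46.33
  H₂O: 0 + 2(46.33) = 92.66
Total out = 18.47 + 46.66 + 524.1 + 46.33 + 92.66 = 728.2 mol.

728 mol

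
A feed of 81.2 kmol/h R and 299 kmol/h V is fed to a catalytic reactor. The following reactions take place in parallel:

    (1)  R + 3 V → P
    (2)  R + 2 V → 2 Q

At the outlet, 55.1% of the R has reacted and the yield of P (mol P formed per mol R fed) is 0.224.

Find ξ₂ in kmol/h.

ξ₂ = 26.6 kmol/h

Yield of P: 1ξ₁ / 81.2 = 0.224 → ξ₁ = 18.19 kmol/h.
Conversion of R: 1ξ₁ + 1ξ₂ = 0.551 × 81.2 = 44.74 → ξ₂ = 26.55 kmol/h.
Outlet amounts (n = n₀ + Σ ν·ξ):
  R: 81.2 − 1(18.19) − 1(26.55) = 36.46
  V: 299 − 3(18.19) − 2(26.55) = 191.3
  P: 0 + 1(18.19) = 18.19
  Q: 0 + 2(26.55) = 53.1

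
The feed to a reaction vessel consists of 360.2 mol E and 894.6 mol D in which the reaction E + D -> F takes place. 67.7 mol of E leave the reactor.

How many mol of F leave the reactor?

292 mol

For E: n = n₀ − 1ξ → 67.7 = 360.2 − 1ξ, giving ξ = 292.5 mol.
Outlet amounts (n = n₀ + ν ξ):
  E: 360.2 − 1(292.5) = 67.7
  D: 894.6 − 1(292.5) = 602.1
  F: 0 + 1(292.5) = 292.5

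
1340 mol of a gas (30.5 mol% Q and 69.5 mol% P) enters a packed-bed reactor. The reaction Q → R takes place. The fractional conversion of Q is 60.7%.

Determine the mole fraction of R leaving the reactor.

0.185

Q reacted = 0.607 × 408.7 = 248.1 mol; ν_Q = −1, so ξ = 248.1/1 = 248.1 mol.
Outlet amounts (n = n₀ + ν ξ):
  Q: 408.7 − 1(248.1) = 160.6
  R: 0 + 1(248.1) = 248.1
  P: 931.3 (inert)
Total out = 1340 mol; y_R = 248.1 / 1340 = 0.1851.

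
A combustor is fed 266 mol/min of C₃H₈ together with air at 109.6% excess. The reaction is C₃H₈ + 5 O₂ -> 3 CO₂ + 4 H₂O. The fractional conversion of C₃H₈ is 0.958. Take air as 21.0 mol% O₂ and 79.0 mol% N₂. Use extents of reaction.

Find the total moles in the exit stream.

13800 mol/min

Stoichiometric O₂ = 5 × 266 = 1330 mol/min; O₂ fed = 1330 × 2.096 = 2788 mol/min.
N₂ fed = 2788 × 79/21 = 10490 mol/min.
Fuel reacted = 0.958 × 266 → ξ = 254.8 mol/min.
Outlet (n = n₀ + ν ξ):
  C₃H₈: 266 − 1(254.8) = 11.17
  O₂: 2788 − 5(254.8) = 1514
  N₂: 10490 (inert)
  CO₂: 0 + 3(254.8) = 764.5
  H₂O: 0 + 4(254.8) = 1019
Total out = 11.17 + 1514 + 10490 + 764.5 + 1019 = 13800 mol/min.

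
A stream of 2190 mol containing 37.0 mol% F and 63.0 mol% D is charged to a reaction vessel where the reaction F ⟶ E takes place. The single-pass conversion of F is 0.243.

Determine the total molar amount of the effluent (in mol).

2190 mol

F reacted = 0.243 × 810.3 = 196.9 mol; ν_F = −1, so ξ = 196.9/1 = 196.9 mol.
Outlet amounts (n = n₀ + ν ξ):
  F: 810.3 − 1(196.9) = 613.4
  E: 0 + 1(196.9) = 196.9
  D: 1380 (inert)
Total out = 613.4 + 196.9 + 1380 = 2190 mol.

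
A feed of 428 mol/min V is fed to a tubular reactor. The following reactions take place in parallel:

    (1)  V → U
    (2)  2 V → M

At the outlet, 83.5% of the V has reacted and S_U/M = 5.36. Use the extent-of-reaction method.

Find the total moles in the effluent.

Conversion of V: V consumed = 0.835 × 428 = 357.4 mol/min = 1ξ₁ + 2ξ₂.
Selectivity: 1ξ₁ / (1ξ₂) = 5.36 → ξ₁ = 5.36 ξ₂.
Substitute: (1·5.36 + 2) ξ₂ = 357.4 → ξ₂ = 48.56 mol/min, ξ₁ = 260.3 mol/min.
Outlet amounts (n = n₀ + Σ ν·ξ):
  V: 428 − 1(260.3) − 2(48.56) = 70.62
  U: 0 + 1(260.3) = 260.3
  M: 0 + 1(48.56) = 48.56
Total out = 70.62 + 260.3 + 48.56 = 379.4 mol/min.

379 mol/min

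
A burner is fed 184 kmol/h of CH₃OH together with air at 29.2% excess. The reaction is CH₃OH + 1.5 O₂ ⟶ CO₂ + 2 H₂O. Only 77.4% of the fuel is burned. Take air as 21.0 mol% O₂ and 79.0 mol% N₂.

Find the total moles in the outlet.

Stoichiometric O₂ = 1.5 × 184 = 276 kmol/h; O₂ fed = 276 × 1.292 = 356.6 kmol/h.
N₂ fed = 356.6 × 79/21 = 1341 kmol/h.
Fuel reacted = 0.774 × 184 → ξ = 142.4 kmol/h.
Outlet (n = n₀ + ν ξ):
  CH₃OH: 184 − 1(142.4) = 41.58
  O₂: 356.6 − 1.5(142.4) = 143
  N₂: 1341 (inert)
  CO₂: 0 + 1(142.4) = 142.4
  H₂O: 0 + 2(142.4) = 284.8
Total out = 41.58 + 143 + 1341 + 142.4 + 284.8 = 1953 kmol/h.

1950 kmol/h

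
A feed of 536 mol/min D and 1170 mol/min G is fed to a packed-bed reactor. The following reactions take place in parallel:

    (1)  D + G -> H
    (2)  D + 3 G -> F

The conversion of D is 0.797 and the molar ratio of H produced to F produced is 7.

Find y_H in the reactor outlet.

0.319

Conversion of D: D consumed = 0.797 × 536 = 427.2 mol/min = 1ξ₁ + 1ξ₂.
Selectivity: 1ξ₁ / (1ξ₂) = 7 → ξ₁ = 7 ξ₂.
Substitute: (1·7 + 1) ξ₂ = 427.2 → ξ₂ = 53.4 mol/min, ξ₁ = 373.8 mol/min.
Outlet amounts (n = n₀ + Σ ν·ξ):
  D: 536 − 1(373.8) − 1(53.4) = 108.8
  G: 1170 − 1(373.8) − 3(53.4) = 636
  H: 0 + 1(373.8) = 373.8
  F: 0 + 1(53.4) = 53.4
Total out = 1172 mol/min; y_H = 373.8 / 1172 = 0.3189.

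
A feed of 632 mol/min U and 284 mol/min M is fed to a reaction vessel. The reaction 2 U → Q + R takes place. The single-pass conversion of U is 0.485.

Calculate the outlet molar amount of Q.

U reacted = 0.485 × 632 = 306.5 mol/min; ν_U = −2, so ξ = 306.5/2 = 153.3 mol/min.
Outlet amounts (n = n₀ + ν ξ):
  U: 632 − 2(153.3) = 325.5
  Q: 0 + 1(153.3) = 153.3
  R: 0 + 1(153.3) = 153.3
  M: 284 (inert)

153 mol/min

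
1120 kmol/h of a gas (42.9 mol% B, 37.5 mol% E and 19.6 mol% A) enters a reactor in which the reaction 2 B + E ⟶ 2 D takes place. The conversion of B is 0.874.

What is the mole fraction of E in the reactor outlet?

0.231

B reacted = 0.874 × 480.5 = 419.9 kmol/h; ν_B = −2, so ξ = 419.9/2 = 210 kmol/h.
Outlet amounts (n = n₀ + ν ξ):
  B: 480.5 − 2(210) = 60.54
  E: 420 − 1(210) = 210
  D: 0 + 2(210) = 419.9
  A: 219.5 (inert)
Total out = 910 kmol/h; y_E = 210 / 910 = 0.2308.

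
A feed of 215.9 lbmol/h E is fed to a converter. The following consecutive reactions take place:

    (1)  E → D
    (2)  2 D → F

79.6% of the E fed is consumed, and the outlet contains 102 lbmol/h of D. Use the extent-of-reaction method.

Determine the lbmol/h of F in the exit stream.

34.9 lbmol/h

Conversion of E: E consumed = 1ξ₁ = 0.796 × 215.9 → ξ₁ = 171.9 lbmol/h.
D balance: n_D = 0 + 1ξ₁ − 2ξ₂ = 102 → ξ₂ = (1·171.9 − 102)/2 = 34.93 lbmol/h.
Outlet amounts (n = n₀ + Σ ν·ξ):
  E: 215.9 − 1(171.9) = 44.04
  D: 0 + 1(171.9) − 2(34.93) = 102
  F: 0 + 1(34.93) = 34.93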